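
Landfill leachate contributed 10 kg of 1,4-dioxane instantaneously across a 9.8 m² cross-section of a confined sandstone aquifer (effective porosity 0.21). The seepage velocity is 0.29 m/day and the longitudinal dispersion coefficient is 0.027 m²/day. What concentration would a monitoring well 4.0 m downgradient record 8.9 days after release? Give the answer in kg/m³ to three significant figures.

0.344 kg/m³

For an instantaneous plane source, C(x,t) = M/(n_e·A·√(4πDt)) · exp(−(x−vt)²/(4Dt)), with n_e·A the pore (flow) area.
Plume center vt = 0.29 × 8.9 = 2.581 m, so the well at 4.0 m is 1.419 m downgradient of the peak.
√(4πDt) = 1.738 m, giving peak height M/(n_e·A·√(4πDt)) = 10/(0.21 × 9.8 × 1.738) = 2.796 kg/m³.
(x−vt)²/(4Dt) = (1.419)²/(4 × 0.027 × 8.9) = 2.095; exp(−2.095) = 0.1231.
C = 2.796 × 0.1231 = 0.344 kg/m³.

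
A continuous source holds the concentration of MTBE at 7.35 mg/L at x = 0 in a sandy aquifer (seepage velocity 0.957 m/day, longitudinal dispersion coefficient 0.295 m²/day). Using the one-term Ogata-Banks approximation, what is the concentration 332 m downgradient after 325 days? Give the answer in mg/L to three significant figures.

0.477 mg/L

For a continuous step input, C/C₀ ≈ ½·erfc((x−vt)/(2√(Dt))).
vt = 0.957 × 325 = 311.025 m and 2√(Dt) = 2√(0.295 × 325) = 19.58 m.
Argument (x−vt)/(2√(Dt)) = (332 − 311.025)/19.58 = 1.071; ½·erfc(1.071) = 0.06493.
C = 7.35 × 0.06493 = 0.477 mg/L.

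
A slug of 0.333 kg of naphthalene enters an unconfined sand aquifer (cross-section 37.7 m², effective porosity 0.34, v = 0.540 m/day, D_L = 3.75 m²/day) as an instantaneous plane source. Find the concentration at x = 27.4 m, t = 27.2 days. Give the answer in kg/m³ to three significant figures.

0.000488 kg/m³

For an instantaneous plane source, C(x,t) = M/(n_e·A·√(4πDt)) · exp(−(x−vt)²/(4Dt)), with n_e·A the pore (flow) area.
Plume center vt = 0.540 × 27.2 = 14.688 m, so the well at 27.4 m is 12.712 m downgradient of the peak.
√(4πDt) = 35.80 m, giving peak height M/(n_e·A·√(4πDt)) = 0.333/(0.34 × 37.7 × 35.80) = 0.0007257 kg/m³.
(x−vt)²/(4Dt) = (12.712)²/(4 × 3.75 × 27.2) = 0.3961; exp(−0.3961) = 0.6729.
C = 0.0007257 × 0.6729 = 0.000488 kg/m³.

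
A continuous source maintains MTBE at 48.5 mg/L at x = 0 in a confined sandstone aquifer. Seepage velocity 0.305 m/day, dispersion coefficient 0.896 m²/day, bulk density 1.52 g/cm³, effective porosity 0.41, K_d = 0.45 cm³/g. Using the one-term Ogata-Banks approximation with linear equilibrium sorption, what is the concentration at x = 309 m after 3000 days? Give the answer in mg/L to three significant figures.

37.6 mg/L

Retardation factor R = 1 + ρ_b·K_d/n = 1 + 1.52 × 0.45/0.41 = 2.668.
Sorption retards both mechanisms: v_R = v/R = 0.1143 m/day, D_R = D/R = 0.3358 m²/day.
v_R·t = 0.1143 × 3000 = 342.9 m; 2√(D_R t) = 63.48 m; argument = (309 − 342.9)/63.48 = -0.5340.
C = C₀ × ½·erfc(-0.5340) = 48.5 × 0.7749 = 37.6 mg/L.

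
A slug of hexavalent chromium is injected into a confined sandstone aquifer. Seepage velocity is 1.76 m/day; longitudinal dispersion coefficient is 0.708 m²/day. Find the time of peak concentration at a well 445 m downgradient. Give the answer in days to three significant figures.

For the 1D instantaneous-source solution, setting ∂C/∂t = 0 at fixed x gives v²t² + 2Dt − x² = 0, so t = (√(D² + v²x²) − D)/v².
√(D² + v²x²) = √(0.708² + 1.76² × 445²) = 783.2; v² = 3.0976.
t = (783.2 − 0.708)/3.0976 = 253 days (vs. the pure-advection estimate x/v = 253 d).

253 days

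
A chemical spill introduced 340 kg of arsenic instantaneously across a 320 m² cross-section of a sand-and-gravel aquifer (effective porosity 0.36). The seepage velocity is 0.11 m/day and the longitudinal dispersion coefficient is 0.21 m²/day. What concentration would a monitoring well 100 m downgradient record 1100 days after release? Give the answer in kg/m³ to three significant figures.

For an instantaneous plane source, C(x,t) = M/(n_e·A·√(4πDt)) · exp(−(x−vt)²/(4Dt)), with n_e·A the pore (flow) area.
Plume center vt = 0.11 × 1100 = 121 m, so the well at 100 m is 21 m upgradient of the peak.
√(4πDt) = 53.88 m, giving peak height M/(n_e·A·√(4πDt)) = 340/(0.36 × 320 × 53.88) = 0.05478 kg/m³.
(x−vt)²/(4Dt) = (-21)²/(4 × 0.21 × 1100) = 0.4773; exp(−0.4773) = 0.6205.
C = 0.05478 × 0.6205 = 0.0340 kg/m³.

0.0340 kg/m³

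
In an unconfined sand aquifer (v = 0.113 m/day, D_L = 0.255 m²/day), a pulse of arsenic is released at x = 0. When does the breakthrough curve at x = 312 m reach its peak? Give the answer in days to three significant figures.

For the 1D instantaneous-source solution, setting ∂C/∂t = 0 at fixed x gives v²t² + 2Dt − x² = 0, so t = (√(D² + v²x²) − D)/v².
√(D² + v²x²) = √(0.255² + 0.113² × 312²) = 35.26; v² = 0.012769.
t = (35.26 − 0.255)/0.012769 = 2740 days (vs. the pure-advection estimate x/v = 2760 d).

2740 days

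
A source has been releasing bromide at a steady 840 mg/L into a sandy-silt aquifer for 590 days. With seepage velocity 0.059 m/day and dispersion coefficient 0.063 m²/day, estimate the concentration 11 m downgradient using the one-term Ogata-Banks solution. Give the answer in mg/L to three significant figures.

For a continuous step input, C/C₀ ≈ ½·erfc((x−vt)/(2√(Dt))).
vt = 0.059 × 590 = 34.81 m and 2√(Dt) = 2√(0.063 × 590) = 12.19 m.
Argument (x−vt)/(2√(Dt)) = (11 − 34.81)/12.19 = -1.953; ½·erfc(-1.953) = 0.9971.
C = 840 × 0.9971 = 838 mg/L.

838 mg/L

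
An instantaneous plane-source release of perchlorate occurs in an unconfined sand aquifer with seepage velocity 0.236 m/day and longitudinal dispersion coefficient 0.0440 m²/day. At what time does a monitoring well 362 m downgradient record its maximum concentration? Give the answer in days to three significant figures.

1530 days

For the 1D instantaneous-source solution, setting ∂C/∂t = 0 at fixed x gives v²t² + 2Dt − x² = 0, so t = (√(D² + v²x²) − D)/v².
√(D² + v²x²) = √(0.0440² + 0.236² × 362²) = 85.43; v² = 0.055696.
t = (85.43 − 0.0440)/0.055696 = 1530 days (vs. the pure-advection estimate x/v = 1530 d).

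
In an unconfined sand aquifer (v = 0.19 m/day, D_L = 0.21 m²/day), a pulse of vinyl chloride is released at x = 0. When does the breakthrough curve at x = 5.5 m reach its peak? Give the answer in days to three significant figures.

23.7 days

For the 1D instantaneous-source solution, setting ∂C/∂t = 0 at fixed x gives v²t² + 2Dt − x² = 0, so t = (√(D² + v²x²) − D)/v².
√(D² + v²x²) = √(0.21² + 0.19² × 5.5²) = 1.066; v² = 0.0361.
t = (1.066 − 0.21)/0.0361 = 23.7 days (vs. the pure-advection estimate x/v = 28.9 d).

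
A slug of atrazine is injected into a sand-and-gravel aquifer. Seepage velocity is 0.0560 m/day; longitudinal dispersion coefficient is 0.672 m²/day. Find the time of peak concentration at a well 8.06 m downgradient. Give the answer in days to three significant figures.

For the 1D instantaneous-source solution, setting ∂C/∂t = 0 at fixed x gives v²t² + 2Dt − x² = 0, so t = (√(D² + v²x²) − D)/v².
√(D² + v²x²) = √(0.672² + 0.0560² × 8.06²) = 0.8095; v² = 0.003136.
t = (0.8095 − 0.672)/0.003136 = 43.8 days (vs. the pure-advection estimate x/v = 144 d).

43.8 days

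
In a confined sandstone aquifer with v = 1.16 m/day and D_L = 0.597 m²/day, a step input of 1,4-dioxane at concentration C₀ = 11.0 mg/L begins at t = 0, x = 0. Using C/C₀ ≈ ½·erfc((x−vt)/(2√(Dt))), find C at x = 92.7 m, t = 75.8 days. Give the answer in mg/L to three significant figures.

For a continuous step input, C/C₀ ≈ ½·erfc((x−vt)/(2√(Dt))).
vt = 1.16 × 75.8 = 87.928 m and 2√(Dt) = 2√(0.597 × 75.8) = 13.45 m.
Argument (x−vt)/(2√(Dt)) = (92.7 − 87.928)/13.45 = 0.3548; ½·erfc(0.3548) = 0.3079.
C = 11.0 × 0.3079 = 3.39 mg/L.

3.39 mg/L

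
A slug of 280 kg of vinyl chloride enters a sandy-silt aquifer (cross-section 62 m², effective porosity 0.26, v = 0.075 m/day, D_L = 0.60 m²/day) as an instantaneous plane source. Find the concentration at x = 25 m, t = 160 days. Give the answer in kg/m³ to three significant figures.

For an instantaneous plane source, C(x,t) = M/(n_e·A·√(4πDt)) · exp(−(x−vt)²/(4Dt)), with n_e·A the pore (flow) area.
Plume center vt = 0.075 × 160 = 12 m, so the well at 25 m is 13 m downgradient of the peak.
√(4πDt) = 34.73 m, giving peak height M/(n_e·A·√(4πDt)) = 280/(0.26 × 62 × 34.73) = 0.5001 kg/m³.
(x−vt)²/(4Dt) = (13)²/(4 × 0.60 × 160) = 0.4401; exp(−0.4401) = 0.6440.
C = 0.5001 × 0.6440 = 0.322 kg/m³.

0.322 kg/m³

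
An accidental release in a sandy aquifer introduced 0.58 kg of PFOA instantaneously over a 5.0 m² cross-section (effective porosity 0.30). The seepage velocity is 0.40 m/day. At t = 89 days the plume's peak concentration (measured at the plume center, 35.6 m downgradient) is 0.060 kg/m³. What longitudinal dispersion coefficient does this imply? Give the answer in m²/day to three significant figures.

0.0371 m²/day

At the plume center C_max = M/(n_e·A·√(4πDt)), so D = M²/(4πt·(n_e·A·C_max)²).
n_e·A·C_max = 0.30 × 5.0 × 0.060 = 0.09000 kg/m.
D = 0.58²/(4π × 89 × 0.09000²) = 0.0371 m²/day.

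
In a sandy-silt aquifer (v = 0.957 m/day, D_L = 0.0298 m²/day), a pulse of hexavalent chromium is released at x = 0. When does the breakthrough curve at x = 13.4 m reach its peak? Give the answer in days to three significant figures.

14.0 days

For the 1D instantaneous-source solution, setting ∂C/∂t = 0 at fixed x gives v²t² + 2Dt − x² = 0, so t = (√(D² + v²x²) − D)/v².
√(D² + v²x²) = √(0.0298² + 0.957² × 13.4²) = 12.82; v² = 0.915849.
t = (12.82 − 0.0298)/0.915849 = 14.0 days (vs. the pure-advection estimate x/v = 14.0 d).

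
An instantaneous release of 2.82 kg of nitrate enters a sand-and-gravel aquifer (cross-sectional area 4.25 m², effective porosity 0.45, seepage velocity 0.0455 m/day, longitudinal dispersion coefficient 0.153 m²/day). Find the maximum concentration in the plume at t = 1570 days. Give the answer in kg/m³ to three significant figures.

The peak of an instantaneous 1D plume sits at x = vt; there the Gaussian factor is 1 and C_max = M/(n_e·A·√(4πDt)), where n_e·A is the pore area the mass is dissolved in.
√(4πDt) = √(4π × 0.153 × 1570) = 54.94 m, so C_max = 2.82/(0.45 × 4.25 × 54.94) = 0.0268 kg/m³.

0.0268 kg/m³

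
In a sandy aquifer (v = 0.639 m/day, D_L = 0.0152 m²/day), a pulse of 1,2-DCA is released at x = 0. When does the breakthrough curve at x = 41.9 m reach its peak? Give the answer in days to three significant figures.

65.5 days

For the 1D instantaneous-source solution, setting ∂C/∂t = 0 at fixed x gives v²t² + 2Dt − x² = 0, so t = (√(D² + v²x²) − D)/v².
√(D² + v²x²) = √(0.0152² + 0.639² × 41.9²) = 26.77; v² = 0.408321.
t = (26.77 − 0.0152)/0.408321 = 65.5 days (vs. the pure-advection estimate x/v = 65.6 d).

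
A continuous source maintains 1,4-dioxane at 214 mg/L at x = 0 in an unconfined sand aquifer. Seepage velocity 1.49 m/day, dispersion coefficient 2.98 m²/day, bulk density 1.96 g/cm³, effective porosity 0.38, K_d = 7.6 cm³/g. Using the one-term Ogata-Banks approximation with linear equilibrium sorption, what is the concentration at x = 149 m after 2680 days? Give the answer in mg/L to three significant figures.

Retardation factor R = 1 + ρ_b·K_d/n = 1 + 1.96 × 7.6/0.38 = 40.20.
Sorption retards both mechanisms: v_R = v/R = 0.03706 m/day, D_R = D/R = 0.07413 m²/day.
v_R·t = 0.03706 × 2680 = 99.3208 m; 2√(D_R t) = 28.19 m; argument = (149 − 99.3208)/28.19 = 1.762.
C = C₀ × ½·erfc(1.762) = 214 × 0.006354 = 1.36 mg/L.

1.36 mg/L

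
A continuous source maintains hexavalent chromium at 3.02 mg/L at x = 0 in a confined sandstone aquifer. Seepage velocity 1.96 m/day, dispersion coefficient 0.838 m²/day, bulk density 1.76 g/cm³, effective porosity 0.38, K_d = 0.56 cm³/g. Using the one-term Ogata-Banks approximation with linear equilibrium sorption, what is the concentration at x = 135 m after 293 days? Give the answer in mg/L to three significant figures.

2.97 mg/L

Retardation factor R = 1 + ρ_b·K_d/n = 1 + 1.76 × 0.56/0.38 = 3.594.
Sorption retards both mechanisms: v_R = v/R = 0.5454 m/day, D_R = D/R = 0.2332 m²/day.
v_R·t = 0.5454 × 293 = 159.8022 m; 2√(D_R t) = 16.53 m; argument = (135 − 159.8022)/16.53 = -1.500.
C = C₀ × ½·erfc(-1.500) = 3.02 × 0.9831 = 2.97 mg/L.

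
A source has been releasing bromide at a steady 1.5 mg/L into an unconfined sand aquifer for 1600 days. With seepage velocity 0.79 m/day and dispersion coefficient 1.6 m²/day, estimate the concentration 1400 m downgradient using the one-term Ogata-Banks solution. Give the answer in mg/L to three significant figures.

0.0430 mg/L

For a continuous step input, C/C₀ ≈ ½·erfc((x−vt)/(2√(Dt))).
vt = 0.79 × 1600 = 1264 m and 2√(Dt) = 2√(1.6 × 1600) = 101.2 m.
Argument (x−vt)/(2√(Dt)) = (1400 − 1264)/101.2 = 1.344; ½·erfc(1.344) = 0.02867.
C = 1.5 × 0.02867 = 0.0430 mg/L.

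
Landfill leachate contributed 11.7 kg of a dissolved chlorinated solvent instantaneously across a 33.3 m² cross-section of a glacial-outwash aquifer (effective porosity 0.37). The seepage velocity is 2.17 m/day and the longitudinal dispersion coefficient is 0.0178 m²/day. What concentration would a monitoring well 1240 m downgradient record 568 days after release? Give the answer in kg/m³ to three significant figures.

0.0214 kg/m³

For an instantaneous plane source, C(x,t) = M/(n_e·A·√(4πDt)) · exp(−(x−vt)²/(4Dt)), with n_e·A the pore (flow) area.
Plume center vt = 2.17 × 568 = 1232.56 m, so the well at 1240 m is 7.44 m downgradient of the peak.
√(4πDt) = 11.27 m, giving peak height M/(n_e·A·√(4πDt)) = 11.7/(0.37 × 33.3 × 11.27) = 0.08426 kg/m³.
(x−vt)²/(4Dt) = (7.44)²/(4 × 0.0178 × 568) = 1.369; exp(−1.369) = 0.2544.
C = 0.08426 × 0.2544 = 0.0214 kg/m³.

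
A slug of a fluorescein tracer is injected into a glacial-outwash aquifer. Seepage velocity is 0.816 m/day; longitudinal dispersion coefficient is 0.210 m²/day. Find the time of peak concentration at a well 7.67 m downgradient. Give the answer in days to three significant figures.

9.09 days

For the 1D instantaneous-source solution, setting ∂C/∂t = 0 at fixed x gives v²t² + 2Dt − x² = 0, so t = (√(D² + v²x²) − D)/v².
√(D² + v²x²) = √(0.210² + 0.816² × 7.67²) = 6.262; v² = 0.665856.
t = (6.262 − 0.210)/0.665856 = 9.09 days (vs. the pure-advection estimate x/v = 9.40 d).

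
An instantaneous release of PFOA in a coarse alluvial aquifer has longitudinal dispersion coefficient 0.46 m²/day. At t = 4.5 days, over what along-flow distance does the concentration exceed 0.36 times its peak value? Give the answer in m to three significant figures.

5.82 m

The plume is Gaussian with σ = √(2Dt) = √(2 × 0.46 × 4.5) = 2.035 m.
C/C_peak = exp(−Δx²/(2σ²)) = 0.36 ⇒ Δx = σ·√(−2 ln 0.36) = 2.035 × 1.429 = 2.908 m.
Width = 2Δx = 5.82 m.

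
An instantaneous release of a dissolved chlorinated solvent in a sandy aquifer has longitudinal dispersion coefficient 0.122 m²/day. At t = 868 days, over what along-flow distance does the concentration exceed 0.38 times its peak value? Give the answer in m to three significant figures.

The plume is Gaussian with σ = √(2Dt) = √(2 × 0.122 × 868) = 14.55 m.
C/C_peak = exp(−Δx²/(2σ²)) = 0.38 ⇒ Δx = σ·√(−2 ln 0.38) = 14.55 × 1.391 = 20.24 m.
Width = 2Δx = 40.5 m.

40.5 m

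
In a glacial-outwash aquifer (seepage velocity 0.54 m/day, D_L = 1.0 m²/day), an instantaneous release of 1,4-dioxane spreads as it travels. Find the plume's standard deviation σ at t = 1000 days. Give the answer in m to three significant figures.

Dispersive spreading gives a Gaussian with σ² = 2Dt; advection only shifts the center.
σ = √(2 × 1.0 × 1000) = 44.7 m.

44.7 m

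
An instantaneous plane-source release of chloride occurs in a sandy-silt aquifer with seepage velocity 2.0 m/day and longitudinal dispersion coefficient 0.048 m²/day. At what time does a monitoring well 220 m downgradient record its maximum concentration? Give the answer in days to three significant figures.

110 days

For the 1D instantaneous-source solution, setting ∂C/∂t = 0 at fixed x gives v²t² + 2Dt − x² = 0, so t = (√(D² + v²x²) − D)/v².
√(D² + v²x²) = √(0.048² + 2.0² × 220²) = 440.0; v² = 4.
t = (440.0 − 0.048)/4 = 110 days (vs. the pure-advection estimate x/v = 110 d).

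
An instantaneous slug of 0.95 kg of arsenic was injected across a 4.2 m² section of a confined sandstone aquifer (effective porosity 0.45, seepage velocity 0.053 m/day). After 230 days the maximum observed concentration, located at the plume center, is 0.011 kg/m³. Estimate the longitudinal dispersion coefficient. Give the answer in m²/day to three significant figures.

0.722 m²/day

At the plume center C_max = M/(n_e·A·√(4πDt)), so D = M²/(4πt·(n_e·A·C_max)²).
n_e·A·C_max = 0.45 × 4.2 × 0.011 = 0.02079 kg/m.
D = 0.95²/(4π × 230 × 0.02079²) = 0.722 m²/day.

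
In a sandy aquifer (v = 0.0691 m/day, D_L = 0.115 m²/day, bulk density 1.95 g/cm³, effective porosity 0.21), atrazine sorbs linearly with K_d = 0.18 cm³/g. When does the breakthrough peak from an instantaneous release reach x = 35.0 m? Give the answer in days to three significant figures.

Retardation factor R = 1 + ρ_b·K_d/n = 1 + 1.95 × 0.18/0.21 = 2.671.
Sorption retards both mechanisms: v_R = v/R = 0.02587 m/day, D_R = D/R = 0.04306 m²/day.
Peak time from v_R²t² + 2D_R t − x² = 0: t = (√(D_R² + v_R²x²) − D_R)/v_R².
√(D_R² + v_R²x²) = √(0.04306² + 0.02587² × 35.0²) = 0.9065; v_R² = 0.0006693.
t = (0.9065 − 0.04306)/0.0006693 = 1290 days.

1290 days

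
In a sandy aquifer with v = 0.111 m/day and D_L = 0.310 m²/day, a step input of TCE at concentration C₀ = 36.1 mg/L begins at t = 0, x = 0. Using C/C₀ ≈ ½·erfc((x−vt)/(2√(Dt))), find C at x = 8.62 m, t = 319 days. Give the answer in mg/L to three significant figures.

35.1 mg/L

For a continuous step input, C/C₀ ≈ ½·erfc((x−vt)/(2√(Dt))).
vt = 0.111 × 319 = 35.409 m and 2√(Dt) = 2√(0.310 × 319) = 19.89 m.
Argument (x−vt)/(2√(Dt)) = (8.62 − 35.409)/19.89 = -1.347; ½·erfc(-1.347) = 0.9716.
C = 36.1 × 0.9716 = 35.1 mg/L.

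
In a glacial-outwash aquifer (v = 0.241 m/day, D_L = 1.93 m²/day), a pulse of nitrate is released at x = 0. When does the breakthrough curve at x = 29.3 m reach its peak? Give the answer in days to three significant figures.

For the 1D instantaneous-source solution, setting ∂C/∂t = 0 at fixed x gives v²t² + 2Dt − x² = 0, so t = (√(D² + v²x²) − D)/v².
√(D² + v²x²) = √(1.93² + 0.241² × 29.3²) = 7.320; v² = 0.058081.
t = (7.320 − 1.93)/0.058081 = 92.8 days (vs. the pure-advection estimate x/v = 122 d).

92.8 days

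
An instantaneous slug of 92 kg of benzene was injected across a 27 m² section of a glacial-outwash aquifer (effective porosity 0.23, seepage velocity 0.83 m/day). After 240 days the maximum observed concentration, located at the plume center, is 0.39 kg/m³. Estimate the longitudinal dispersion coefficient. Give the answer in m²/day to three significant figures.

At the plume center C_max = M/(n_e·A·√(4πDt)), so D = M²/(4πt·(n_e·A·C_max)²).
n_e·A·C_max = 0.23 × 27 × 0.39 = 2.422 kg/m.
D = 92²/(4π × 240 × 2.422²) = 0.478 m²/day.

0.478 m²/day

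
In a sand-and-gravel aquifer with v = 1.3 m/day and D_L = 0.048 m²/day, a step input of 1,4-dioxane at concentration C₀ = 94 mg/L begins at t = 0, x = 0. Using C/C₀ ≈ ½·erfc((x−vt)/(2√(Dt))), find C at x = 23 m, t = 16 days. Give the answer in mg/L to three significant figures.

For a continuous step input, C/C₀ ≈ ½·erfc((x−vt)/(2√(Dt))).
vt = 1.3 × 16 = 20.8 m and 2√(Dt) = 2√(0.048 × 16) = 1.753 m.
Argument (x−vt)/(2√(Dt)) = (23 − 20.8)/1.753 = 1.255; ½·erfc(1.255) = 0.03796.
C = 94 × 0.03796 = 3.57 mg/L.

3.57 mg/L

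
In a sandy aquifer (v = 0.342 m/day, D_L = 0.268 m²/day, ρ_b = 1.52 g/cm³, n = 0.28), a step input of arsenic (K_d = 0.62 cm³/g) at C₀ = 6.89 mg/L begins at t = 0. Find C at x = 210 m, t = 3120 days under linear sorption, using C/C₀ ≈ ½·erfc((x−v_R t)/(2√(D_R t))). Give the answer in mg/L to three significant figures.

6.62 mg/L

Retardation factor R = 1 + ρ_b·K_d/n = 1 + 1.52 × 0.62/0.28 = 4.366.
Sorption retards both mechanisms: v_R = v/R = 0.07833 m/day, D_R = D/R = 0.06138 m²/day.
v_R·t = 0.07833 × 3120 = 244.3896 m; 2√(D_R t) = 27.68 m; argument = (210 − 244.3896)/27.68 = -1.242.
C = C₀ × ½·erfc(-1.242) = 6.89 × 0.9605 = 6.62 mg/L.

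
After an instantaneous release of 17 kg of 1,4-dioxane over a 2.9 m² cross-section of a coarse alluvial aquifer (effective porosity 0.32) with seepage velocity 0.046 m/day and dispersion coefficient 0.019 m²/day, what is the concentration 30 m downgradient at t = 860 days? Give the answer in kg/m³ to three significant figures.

0.316 kg/m³

For an instantaneous plane source, C(x,t) = M/(n_e·A·√(4πDt)) · exp(−(x−vt)²/(4Dt)), with n_e·A the pore (flow) area.
Plume center vt = 0.046 × 860 = 39.56 m, so the well at 30 m is 9.56 m upgradient of the peak.
√(4πDt) = 14.33 m, giving peak height M/(n_e·A·√(4πDt)) = 17/(0.32 × 2.9 × 14.33) = 1.278 kg/m³.
(x−vt)²/(4Dt) = (-9.56)²/(4 × 0.019 × 860) = 1.398; exp(−1.398) = 0.2471.
C = 1.278 × 0.2471 = 0.316 kg/m³.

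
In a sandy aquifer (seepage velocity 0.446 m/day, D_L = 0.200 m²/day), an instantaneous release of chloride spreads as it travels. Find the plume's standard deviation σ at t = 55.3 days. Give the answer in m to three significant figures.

Dispersive spreading gives a Gaussian with σ² = 2Dt; advection only shifts the center.
σ = √(2 × 0.200 × 55.3) = 4.70 m.

4.70 m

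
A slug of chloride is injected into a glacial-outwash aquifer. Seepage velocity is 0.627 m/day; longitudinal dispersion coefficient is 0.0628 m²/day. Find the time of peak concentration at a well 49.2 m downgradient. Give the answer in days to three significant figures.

78.3 days

For the 1D instantaneous-source solution, setting ∂C/∂t = 0 at fixed x gives v²t² + 2Dt − x² = 0, so t = (√(D² + v²x²) − D)/v².
√(D² + v²x²) = √(0.0628² + 0.627² × 49.2²) = 30.85; v² = 0.393129.
t = (30.85 − 0.0628)/0.393129 = 78.3 days (vs. the pure-advection estimate x/v = 78.5 d).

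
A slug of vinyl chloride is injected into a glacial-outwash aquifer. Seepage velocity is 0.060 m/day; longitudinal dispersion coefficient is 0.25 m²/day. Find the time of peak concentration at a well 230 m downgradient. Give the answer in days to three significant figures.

3760 days

For the 1D instantaneous-source solution, setting ∂C/∂t = 0 at fixed x gives v²t² + 2Dt − x² = 0, so t = (√(D² + v²x²) − D)/v².
√(D² + v²x²) = √(0.25² + 0.060² × 230²) = 13.80; v² = 0.0036.
t = (13.80 − 0.25)/0.0036 = 3760 days (vs. the pure-advection estimate x/v = 3830 d).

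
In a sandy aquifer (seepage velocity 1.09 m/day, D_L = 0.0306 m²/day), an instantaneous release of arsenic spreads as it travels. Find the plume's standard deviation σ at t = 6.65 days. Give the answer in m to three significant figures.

0.638 m

Dispersive spreading gives a Gaussian with σ² = 2Dt; advection only shifts the center.
σ = √(2 × 0.0306 × 6.65) = 0.638 m.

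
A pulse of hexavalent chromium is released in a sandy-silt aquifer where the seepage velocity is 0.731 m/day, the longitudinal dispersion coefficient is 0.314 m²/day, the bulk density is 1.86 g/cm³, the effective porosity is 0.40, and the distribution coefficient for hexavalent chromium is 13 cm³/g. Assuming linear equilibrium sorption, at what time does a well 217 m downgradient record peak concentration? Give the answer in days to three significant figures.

Retardation factor R = 1 + ρ_b·K_d/n = 1 + 1.86 × 13/0.40 = 61.45.
Sorption retards both mechanisms: v_R = v/R = 0.01190 m/day, D_R = D/R = 0.005110 m²/day.
Peak time from v_R²t² + 2D_R t − x² = 0: t = (√(D_R² + v_R²x²) − D_R)/v_R².
√(D_R² + v_R²x²) = √(0.005110² + 0.01190² × 217²) = 2.582; v_R² = 0.0001416.
t = (2.582 − 0.005110)/0.0001416 = 18200 days.

18200 days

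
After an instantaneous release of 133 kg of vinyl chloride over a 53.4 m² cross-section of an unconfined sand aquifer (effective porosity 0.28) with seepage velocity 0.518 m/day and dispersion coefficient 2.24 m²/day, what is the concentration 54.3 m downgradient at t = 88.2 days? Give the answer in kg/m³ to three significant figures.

For an instantaneous plane source, C(x,t) = M/(n_e·A·√(4πDt)) · exp(−(x−vt)²/(4Dt)), with n_e·A the pore (flow) area.
Plume center vt = 0.518 × 88.2 = 45.6876 m, so the well at 54.3 m is 8.6124 m downgradient of the peak.
√(4πDt) = 49.83 m, giving peak height M/(n_e·A·√(4πDt)) = 133/(0.28 × 53.4 × 49.83) = 0.1785 kg/m³.
(x−vt)²/(4Dt) = (8.6124)²/(4 × 2.24 × 88.2) = 0.09386; exp(−0.09386) = 0.9104.
C = 0.1785 × 0.9104 = 0.163 kg/m³.

0.163 kg/m³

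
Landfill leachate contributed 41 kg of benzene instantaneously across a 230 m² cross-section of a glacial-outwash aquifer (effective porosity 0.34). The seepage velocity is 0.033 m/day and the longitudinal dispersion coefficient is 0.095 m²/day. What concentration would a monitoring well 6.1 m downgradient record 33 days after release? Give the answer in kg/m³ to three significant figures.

For an instantaneous plane source, C(x,t) = M/(n_e·A·√(4πDt)) · exp(−(x−vt)²/(4Dt)), with n_e·A the pore (flow) area.
Plume center vt = 0.033 × 33 = 1.089 m, so the well at 6.1 m is 5.011 m downgradient of the peak.
√(4πDt) = 6.277 m, giving peak height M/(n_e·A·√(4πDt)) = 41/(0.34 × 230 × 6.277) = 0.08353 kg/m³.
(x−vt)²/(4Dt) = (5.011)²/(4 × 0.095 × 33) = 2.002; exp(−2.002) = 0.1351.
C = 0.08353 × 0.1351 = 0.0113 kg/m³.

0.0113 kg/m³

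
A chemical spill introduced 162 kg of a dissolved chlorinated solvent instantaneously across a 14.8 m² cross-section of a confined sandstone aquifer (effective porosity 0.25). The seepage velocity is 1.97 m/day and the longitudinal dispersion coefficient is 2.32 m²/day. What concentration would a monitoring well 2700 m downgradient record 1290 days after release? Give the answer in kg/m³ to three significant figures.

0.0275 kg/m³

For an instantaneous plane source, C(x,t) = M/(n_e·A·√(4πDt)) · exp(−(x−vt)²/(4Dt)), with n_e·A the pore (flow) area.
Plume center vt = 1.97 × 1290 = 2541.3 m, so the well at 2700 m is 158.7 m downgradient of the peak.
√(4πDt) = 193.9 m, giving peak height M/(n_e·A·√(4πDt)) = 162/(0.25 × 14.8 × 193.9) = 0.2258 kg/m³.
(x−vt)²/(4Dt) = (158.7)²/(4 × 2.32 × 1290) = 2.104; exp(−2.104) = 0.1220.
C = 0.2258 × 0.1220 = 0.0275 kg/m³.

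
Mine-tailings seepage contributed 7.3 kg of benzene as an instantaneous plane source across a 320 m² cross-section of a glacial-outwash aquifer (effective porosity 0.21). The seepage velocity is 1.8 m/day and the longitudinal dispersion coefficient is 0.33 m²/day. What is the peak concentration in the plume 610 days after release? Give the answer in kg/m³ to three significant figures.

The peak of an instantaneous 1D plume sits at x = vt; there the Gaussian factor is 1 and C_max = M/(n_e·A·√(4πDt)), where n_e·A is the pore area the mass is dissolved in.
√(4πDt) = √(4π × 0.33 × 610) = 50.30 m, so C_max = 7.3/(0.21 × 320 × 50.30) = 0.00216 kg/m³.

0.00216 kg/m³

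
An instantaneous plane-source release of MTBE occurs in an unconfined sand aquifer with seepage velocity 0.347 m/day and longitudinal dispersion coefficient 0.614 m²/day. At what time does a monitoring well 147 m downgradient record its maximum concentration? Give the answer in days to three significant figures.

419 days

For the 1D instantaneous-source solution, setting ∂C/∂t = 0 at fixed x gives v²t² + 2Dt − x² = 0, so t = (√(D² + v²x²) − D)/v².
√(D² + v²x²) = √(0.614² + 0.347² × 147²) = 51.01; v² = 0.120409.
t = (51.01 − 0.614)/0.120409 = 419 days (vs. the pure-advection estimate x/v = 424 d).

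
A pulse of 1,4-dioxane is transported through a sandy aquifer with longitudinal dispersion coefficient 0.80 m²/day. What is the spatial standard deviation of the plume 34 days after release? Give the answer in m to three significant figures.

7.38 m

Dispersive spreading gives a Gaussian with σ² = 2Dt; advection only shifts the center.
σ = √(2 × 0.80 × 34) = 7.38 m.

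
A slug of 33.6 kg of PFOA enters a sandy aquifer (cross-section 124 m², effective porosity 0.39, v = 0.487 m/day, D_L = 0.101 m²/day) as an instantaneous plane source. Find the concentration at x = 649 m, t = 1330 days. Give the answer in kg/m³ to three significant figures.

0.0169 kg/m³

For an instantaneous plane source, C(x,t) = M/(n_e·A·√(4πDt)) · exp(−(x−vt)²/(4Dt)), with n_e·A the pore (flow) area.
Plume center vt = 0.487 × 1330 = 647.71 m, so the well at 649 m is 1.29 m downgradient of the peak.
√(4πDt) = 41.09 m, giving peak height M/(n_e·A·√(4πDt)) = 33.6/(0.39 × 124 × 41.09) = 0.01691 kg/m³.
(x−vt)²/(4Dt) = (1.29)²/(4 × 0.101 × 1330) = 0.003097; exp(−0.003097) = 0.9969.
C = 0.01691 × 0.9969 = 0.0169 kg/m³.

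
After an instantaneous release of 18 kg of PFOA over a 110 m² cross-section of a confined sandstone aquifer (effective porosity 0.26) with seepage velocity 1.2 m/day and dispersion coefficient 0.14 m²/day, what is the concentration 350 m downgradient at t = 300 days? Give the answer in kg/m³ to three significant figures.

For an instantaneous plane source, C(x,t) = M/(n_e·A·√(4πDt)) · exp(−(x−vt)²/(4Dt)), with n_e·A the pore (flow) area.
Plume center vt = 1.2 × 300 = 360 m, so the well at 350 m is 10 m upgradient of the peak.
√(4πDt) = 22.97 m, giving peak height M/(n_e·A·√(4πDt)) = 18/(0.26 × 110 × 22.97) = 0.02740 kg/m³.
(x−vt)²/(4Dt) = (-10)²/(4 × 0.14 × 300) = 0.5952; exp(−0.5952) = 0.5515.
C = 0.02740 × 0.5515 = 0.0151 kg/m³.

0.0151 kg/m³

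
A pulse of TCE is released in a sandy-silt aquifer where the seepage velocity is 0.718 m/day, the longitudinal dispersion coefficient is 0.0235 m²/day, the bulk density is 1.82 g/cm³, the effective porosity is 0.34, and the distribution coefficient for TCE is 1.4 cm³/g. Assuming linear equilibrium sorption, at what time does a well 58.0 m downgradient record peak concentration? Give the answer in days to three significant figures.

686 days

Retardation factor R = 1 + ρ_b·K_d/n = 1 + 1.82 × 1.4/0.34 = 8.494.
Sorption retards both mechanisms: v_R = v/R = 0.08453 m/day, D_R = D/R = 0.002767 m²/day.
Peak time from v_R²t² + 2D_R t − x² = 0: t = (√(D_R² + v_R²x²) − D_R)/v_R².
√(D_R² + v_R²x²) = √(0.002767² + 0.08453² × 58.0²) = 4.903; v_R² = 0.007145.
t = (4.903 − 0.002767)/0.007145 = 686 days.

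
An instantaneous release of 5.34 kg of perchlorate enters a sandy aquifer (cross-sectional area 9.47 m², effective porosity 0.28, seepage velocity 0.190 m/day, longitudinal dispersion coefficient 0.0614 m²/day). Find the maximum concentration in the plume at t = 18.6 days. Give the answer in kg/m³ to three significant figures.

The peak of an instantaneous 1D plume sits at x = vt; there the Gaussian factor is 1 and C_max = M/(n_e·A·√(4πDt)), where n_e·A is the pore area the mass is dissolved in.
√(4πDt) = √(4π × 0.0614 × 18.6) = 3.788 m, so C_max = 5.34/(0.28 × 9.47 × 3.788) = 0.532 kg/m³.

0.532 kg/m³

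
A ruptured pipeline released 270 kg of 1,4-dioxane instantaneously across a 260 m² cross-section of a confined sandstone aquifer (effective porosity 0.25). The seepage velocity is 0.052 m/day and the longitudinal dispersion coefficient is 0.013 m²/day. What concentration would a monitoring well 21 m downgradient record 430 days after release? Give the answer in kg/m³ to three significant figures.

For an instantaneous plane source, C(x,t) = M/(n_e·A·√(4πDt)) · exp(−(x−vt)²/(4Dt)), with n_e·A the pore (flow) area.
Plume center vt = 0.052 × 430 = 22.36 m, so the well at 21 m is 1.36 m upgradient of the peak.
√(4πDt) = 8.381 m, giving peak height M/(n_e·A·√(4πDt)) = 270/(0.25 × 260 × 8.381) = 0.4956 kg/m³.
(x−vt)²/(4Dt) = (-1.36)²/(4 × 0.013 × 430) = 0.08272; exp(−0.08272) = 0.9206.
C = 0.4956 × 0.9206 = 0.456 kg/m³.

0.456 kg/m³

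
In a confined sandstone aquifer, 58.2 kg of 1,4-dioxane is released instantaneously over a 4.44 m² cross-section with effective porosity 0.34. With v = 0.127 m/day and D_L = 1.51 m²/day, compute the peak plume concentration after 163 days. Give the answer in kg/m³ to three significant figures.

The peak of an instantaneous 1D plume sits at x = vt; there the Gaussian factor is 1 and C_max = M/(n_e·A·√(4πDt)), where n_e·A is the pore area the mass is dissolved in.
√(4πDt) = √(4π × 1.51 × 163) = 55.61 m, so C_max = 58.2/(0.34 × 4.44 × 55.61) = 0.693 kg/m³.

0.693 kg/m³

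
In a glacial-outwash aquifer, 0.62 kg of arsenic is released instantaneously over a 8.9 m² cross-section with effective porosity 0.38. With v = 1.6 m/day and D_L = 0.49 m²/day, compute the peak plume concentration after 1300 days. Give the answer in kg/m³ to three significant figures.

0.00205 kg/m³

The peak of an instantaneous 1D plume sits at x = vt; there the Gaussian factor is 1 and C_max = M/(n_e·A·√(4πDt)), where n_e·A is the pore area the mass is dissolved in.
√(4πDt) = √(4π × 0.49 × 1300) = 89.47 m, so C_max = 0.62/(0.38 × 8.9 × 89.47) = 0.00205 kg/m³.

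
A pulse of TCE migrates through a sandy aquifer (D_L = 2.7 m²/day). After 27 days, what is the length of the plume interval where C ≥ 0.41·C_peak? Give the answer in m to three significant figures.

32.2 m

The plume is Gaussian with σ = √(2Dt) = √(2 × 2.7 × 27) = 12.07 m.
C/C_peak = exp(−Δx²/(2σ²)) = 0.41 ⇒ Δx = σ·√(−2 ln 0.41) = 12.07 × 1.335 = 16.11 m.
Width = 2Δx = 32.2 m.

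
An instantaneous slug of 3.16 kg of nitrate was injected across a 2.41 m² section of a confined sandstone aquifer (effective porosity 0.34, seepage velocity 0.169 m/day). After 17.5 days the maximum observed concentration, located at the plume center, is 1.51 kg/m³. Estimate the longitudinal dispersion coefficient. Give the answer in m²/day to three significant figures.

At the plume center C_max = M/(n_e·A·√(4πDt)), so D = M²/(4πt·(n_e·A·C_max)²).
n_e·A·C_max = 0.34 × 2.41 × 1.51 = 1.237 kg/m.
D = 3.16²/(4π × 17.5 × 1.237²) = 0.0297 m²/day.

0.0297 m²/day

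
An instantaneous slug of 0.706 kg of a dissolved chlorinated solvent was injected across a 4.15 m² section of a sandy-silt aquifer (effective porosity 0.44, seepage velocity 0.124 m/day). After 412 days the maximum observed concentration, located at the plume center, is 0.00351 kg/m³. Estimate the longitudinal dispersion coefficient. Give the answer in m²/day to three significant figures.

At the plume center C_max = M/(n_e·A·√(4πDt)), so D = M²/(4πt·(n_e·A·C_max)²).
n_e·A·C_max = 0.44 × 4.15 × 0.00351 = 0.006409 kg/m.
D = 0.706²/(4π × 412 × 0.006409²) = 2.34 m²/day.

2.34 m²/day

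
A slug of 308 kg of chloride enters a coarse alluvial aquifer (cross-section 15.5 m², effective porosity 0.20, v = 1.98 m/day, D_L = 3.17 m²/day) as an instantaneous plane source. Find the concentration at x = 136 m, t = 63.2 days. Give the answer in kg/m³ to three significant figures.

For an instantaneous plane source, C(x,t) = M/(n_e·A·√(4πDt)) · exp(−(x−vt)²/(4Dt)), with n_e·A the pore (flow) area.
Plume center vt = 1.98 × 63.2 = 125.136 m, so the well at 136 m is 10.864 m downgradient of the peak.
√(4πDt) = 50.18 m, giving peak height M/(n_e·A·√(4πDt)) = 308/(0.20 × 15.5 × 50.18) = 1.980 kg/m³.
(x−vt)²/(4Dt) = (10.864)²/(4 × 3.17 × 63.2) = 0.1473; exp(−0.1473) = 0.8630.
C = 1.980 × 0.8630 = 1.71 kg/m³.

1.71 kg/m³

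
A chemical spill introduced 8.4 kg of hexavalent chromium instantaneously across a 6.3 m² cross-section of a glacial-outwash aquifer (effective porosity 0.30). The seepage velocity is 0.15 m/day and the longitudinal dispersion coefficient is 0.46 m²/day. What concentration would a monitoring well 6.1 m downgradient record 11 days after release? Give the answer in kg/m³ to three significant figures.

0.210 kg/m³

For an instantaneous plane source, C(x,t) = M/(n_e·A·√(4πDt)) · exp(−(x−vt)²/(4Dt)), with n_e·A the pore (flow) area.
Plume center vt = 0.15 × 11 = 1.65 m, so the well at 6.1 m is 4.45 m downgradient of the peak.
√(4πDt) = 7.974 m, giving peak height M/(n_e·A·√(4πDt)) = 8.4/(0.30 × 6.3 × 7.974) = 0.5574 kg/m³.
(x−vt)²/(4Dt) = (4.45)²/(4 × 0.46 × 11) = 0.9784; exp(−0.9784) = 0.3759.
C = 0.5574 × 0.3759 = 0.210 kg/m³.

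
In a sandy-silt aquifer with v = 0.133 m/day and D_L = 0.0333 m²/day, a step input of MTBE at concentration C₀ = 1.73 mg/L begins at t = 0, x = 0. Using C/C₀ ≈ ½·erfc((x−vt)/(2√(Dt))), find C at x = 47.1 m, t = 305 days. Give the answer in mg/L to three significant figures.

0.127 mg/L

For a continuous step input, C/C₀ ≈ ½·erfc((x−vt)/(2√(Dt))).
vt = 0.133 × 305 = 40.565 m and 2√(Dt) = 2√(0.0333 × 305) = 6.374 m.
Argument (x−vt)/(2√(Dt)) = (47.1 − 40.565)/6.374 = 1.025; ½·erfc(1.025) = 0.07359.
C = 1.73 × 0.07359 = 0.127 mg/L.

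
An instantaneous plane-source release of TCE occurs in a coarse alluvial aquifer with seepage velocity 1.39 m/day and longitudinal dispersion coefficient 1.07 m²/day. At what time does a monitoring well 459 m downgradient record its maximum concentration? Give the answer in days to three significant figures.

For the 1D instantaneous-source solution, setting ∂C/∂t = 0 at fixed x gives v²t² + 2Dt − x² = 0, so t = (√(D² + v²x²) − D)/v².
√(D² + v²x²) = √(1.07² + 1.39² × 459²) = 638.0; v² = 1.9321.
t = (638.0 − 1.07)/1.9321 = 330 days (vs. the pure-advection estimate x/v = 330 d).

330 days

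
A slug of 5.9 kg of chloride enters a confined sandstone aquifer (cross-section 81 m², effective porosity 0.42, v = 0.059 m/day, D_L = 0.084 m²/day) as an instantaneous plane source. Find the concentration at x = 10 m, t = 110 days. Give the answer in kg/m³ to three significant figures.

For an instantaneous plane source, C(x,t) = M/(n_e·A·√(4πDt)) · exp(−(x−vt)²/(4Dt)), with n_e·A the pore (flow) area.
Plume center vt = 0.059 × 110 = 6.49 m, so the well at 10 m is 3.51 m downgradient of the peak.
√(4πDt) = 10.78 m, giving peak height M/(n_e·A·√(4πDt)) = 5.9/(0.42 × 81 × 10.78) = 0.01609 kg/m³.
(x−vt)²/(4Dt) = (3.51)²/(4 × 0.084 × 110) = 0.3333; exp(−0.3333) = 0.7166.
C = 0.01609 × 0.7166 = 0.0115 kg/m³.

0.0115 kg/m³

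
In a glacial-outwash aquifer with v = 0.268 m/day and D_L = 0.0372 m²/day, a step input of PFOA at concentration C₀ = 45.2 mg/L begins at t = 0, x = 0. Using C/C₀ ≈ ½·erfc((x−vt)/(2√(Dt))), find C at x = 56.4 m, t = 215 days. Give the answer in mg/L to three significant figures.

For a continuous step input, C/C₀ ≈ ½·erfc((x−vt)/(2√(Dt))).
vt = 0.268 × 215 = 57.62 m and 2√(Dt) = 2√(0.0372 × 215) = 5.656 m.
Argument (x−vt)/(2√(Dt)) = (56.4 − 57.62)/5.656 = -0.2157; ½·erfc(-0.2157) = 0.6198.
C = 45.2 × 0.6198 = 28.0 mg/L.

28.0 mg/L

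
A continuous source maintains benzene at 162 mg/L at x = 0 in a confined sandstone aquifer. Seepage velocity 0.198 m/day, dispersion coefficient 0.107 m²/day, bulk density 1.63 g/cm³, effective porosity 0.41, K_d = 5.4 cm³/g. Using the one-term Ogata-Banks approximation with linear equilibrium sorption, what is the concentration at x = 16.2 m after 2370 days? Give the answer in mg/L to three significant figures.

136 mg/L

Retardation factor R = 1 + ρ_b·K_d/n = 1 + 1.63 × 5.4/0.41 = 22.47.
Sorption retards both mechanisms: v_R = v/R = 0.008812 m/day, D_R = D/R = 0.004762 m²/day.
v_R·t = 0.008812 × 2370 = 20.88444 m; 2√(D_R t) = 6.719 m; argument = (16.2 − 20.88444)/6.719 = -0.6972.
C = C₀ × ½·erfc(-0.6972) = 162 × 0.8379 = 136 mg/L.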